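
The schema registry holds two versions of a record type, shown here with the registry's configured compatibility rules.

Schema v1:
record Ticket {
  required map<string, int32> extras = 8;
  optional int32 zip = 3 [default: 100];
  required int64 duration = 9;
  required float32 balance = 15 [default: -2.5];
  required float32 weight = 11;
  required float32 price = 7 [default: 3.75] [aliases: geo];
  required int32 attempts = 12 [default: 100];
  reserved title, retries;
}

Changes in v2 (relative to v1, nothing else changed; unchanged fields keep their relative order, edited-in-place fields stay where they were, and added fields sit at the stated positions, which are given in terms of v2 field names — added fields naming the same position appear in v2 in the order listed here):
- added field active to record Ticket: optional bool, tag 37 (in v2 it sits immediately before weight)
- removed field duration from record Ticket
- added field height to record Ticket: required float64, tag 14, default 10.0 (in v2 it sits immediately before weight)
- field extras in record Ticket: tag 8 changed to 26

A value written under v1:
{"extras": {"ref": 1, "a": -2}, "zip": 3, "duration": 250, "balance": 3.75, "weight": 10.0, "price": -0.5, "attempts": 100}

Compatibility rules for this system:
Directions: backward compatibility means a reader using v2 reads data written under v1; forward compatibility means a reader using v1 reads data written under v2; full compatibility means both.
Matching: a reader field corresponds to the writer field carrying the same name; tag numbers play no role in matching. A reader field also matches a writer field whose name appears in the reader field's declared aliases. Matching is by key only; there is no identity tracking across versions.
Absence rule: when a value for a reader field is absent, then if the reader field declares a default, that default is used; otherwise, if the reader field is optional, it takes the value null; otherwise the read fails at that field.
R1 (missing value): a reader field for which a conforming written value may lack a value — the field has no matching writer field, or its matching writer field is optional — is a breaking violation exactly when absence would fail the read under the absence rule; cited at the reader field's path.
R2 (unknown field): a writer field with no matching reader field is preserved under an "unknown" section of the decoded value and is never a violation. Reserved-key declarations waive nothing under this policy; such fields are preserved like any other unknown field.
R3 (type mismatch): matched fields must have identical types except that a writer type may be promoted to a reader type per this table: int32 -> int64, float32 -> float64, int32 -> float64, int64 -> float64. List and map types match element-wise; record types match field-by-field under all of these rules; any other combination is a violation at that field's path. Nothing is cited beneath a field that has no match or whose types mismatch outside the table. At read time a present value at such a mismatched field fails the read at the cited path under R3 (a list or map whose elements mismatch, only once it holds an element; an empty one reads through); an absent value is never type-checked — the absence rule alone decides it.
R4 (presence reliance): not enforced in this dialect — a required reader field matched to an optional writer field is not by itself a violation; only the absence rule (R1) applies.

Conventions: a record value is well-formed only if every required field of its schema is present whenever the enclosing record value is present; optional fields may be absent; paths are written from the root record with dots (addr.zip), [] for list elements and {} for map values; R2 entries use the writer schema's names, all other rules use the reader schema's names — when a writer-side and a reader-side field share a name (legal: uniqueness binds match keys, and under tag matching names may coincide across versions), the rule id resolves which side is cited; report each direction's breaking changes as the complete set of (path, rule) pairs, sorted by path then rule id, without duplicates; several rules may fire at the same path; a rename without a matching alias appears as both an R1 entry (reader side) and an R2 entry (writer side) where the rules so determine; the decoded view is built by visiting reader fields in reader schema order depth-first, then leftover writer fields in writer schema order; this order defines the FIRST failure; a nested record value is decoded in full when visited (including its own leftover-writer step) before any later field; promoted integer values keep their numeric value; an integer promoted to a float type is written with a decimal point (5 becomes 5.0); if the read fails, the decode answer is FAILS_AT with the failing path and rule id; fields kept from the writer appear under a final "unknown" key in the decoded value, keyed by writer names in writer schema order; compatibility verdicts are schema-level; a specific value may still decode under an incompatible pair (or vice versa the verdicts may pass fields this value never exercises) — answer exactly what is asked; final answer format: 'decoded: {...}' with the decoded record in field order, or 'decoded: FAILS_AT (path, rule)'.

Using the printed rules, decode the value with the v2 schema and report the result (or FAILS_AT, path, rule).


each type pair in Ticket: writer, then reader
decode (reader v2):
  extras := {"ref": 1, "a": -2}
  zip := 3
  balance := 3.75
  active := null (not supplied -> null)
  height := 10.0 (no value, default fills)
  weight := 10.0
  price := -0.5
  attempts := 100
  writer duration: kept under "unknown"
  => decoded: {"extras": {"ref": 1, "a": -2}, "zip": 3, "balance": 3.75, "active": null, "height": 10.0, "weight": 10.0, "price": -0.5, "attempts": 100, "unknown": {"duration": 250}}
remaining Ticket differences; none change what is asked:
  field extras in record Ticket: tag 8 changed to 26 -> no rule fires on it and the decoded Ticket view is identical with or without it

decoded: {"extras": {"ref": 1, "a": -2}, "zip": 3, "balance": 3.75, "active": null, "height": 10.0, "weight": 10.0, "price": -0.5, "attempts": 100, "unknown": {"duration": 250}}


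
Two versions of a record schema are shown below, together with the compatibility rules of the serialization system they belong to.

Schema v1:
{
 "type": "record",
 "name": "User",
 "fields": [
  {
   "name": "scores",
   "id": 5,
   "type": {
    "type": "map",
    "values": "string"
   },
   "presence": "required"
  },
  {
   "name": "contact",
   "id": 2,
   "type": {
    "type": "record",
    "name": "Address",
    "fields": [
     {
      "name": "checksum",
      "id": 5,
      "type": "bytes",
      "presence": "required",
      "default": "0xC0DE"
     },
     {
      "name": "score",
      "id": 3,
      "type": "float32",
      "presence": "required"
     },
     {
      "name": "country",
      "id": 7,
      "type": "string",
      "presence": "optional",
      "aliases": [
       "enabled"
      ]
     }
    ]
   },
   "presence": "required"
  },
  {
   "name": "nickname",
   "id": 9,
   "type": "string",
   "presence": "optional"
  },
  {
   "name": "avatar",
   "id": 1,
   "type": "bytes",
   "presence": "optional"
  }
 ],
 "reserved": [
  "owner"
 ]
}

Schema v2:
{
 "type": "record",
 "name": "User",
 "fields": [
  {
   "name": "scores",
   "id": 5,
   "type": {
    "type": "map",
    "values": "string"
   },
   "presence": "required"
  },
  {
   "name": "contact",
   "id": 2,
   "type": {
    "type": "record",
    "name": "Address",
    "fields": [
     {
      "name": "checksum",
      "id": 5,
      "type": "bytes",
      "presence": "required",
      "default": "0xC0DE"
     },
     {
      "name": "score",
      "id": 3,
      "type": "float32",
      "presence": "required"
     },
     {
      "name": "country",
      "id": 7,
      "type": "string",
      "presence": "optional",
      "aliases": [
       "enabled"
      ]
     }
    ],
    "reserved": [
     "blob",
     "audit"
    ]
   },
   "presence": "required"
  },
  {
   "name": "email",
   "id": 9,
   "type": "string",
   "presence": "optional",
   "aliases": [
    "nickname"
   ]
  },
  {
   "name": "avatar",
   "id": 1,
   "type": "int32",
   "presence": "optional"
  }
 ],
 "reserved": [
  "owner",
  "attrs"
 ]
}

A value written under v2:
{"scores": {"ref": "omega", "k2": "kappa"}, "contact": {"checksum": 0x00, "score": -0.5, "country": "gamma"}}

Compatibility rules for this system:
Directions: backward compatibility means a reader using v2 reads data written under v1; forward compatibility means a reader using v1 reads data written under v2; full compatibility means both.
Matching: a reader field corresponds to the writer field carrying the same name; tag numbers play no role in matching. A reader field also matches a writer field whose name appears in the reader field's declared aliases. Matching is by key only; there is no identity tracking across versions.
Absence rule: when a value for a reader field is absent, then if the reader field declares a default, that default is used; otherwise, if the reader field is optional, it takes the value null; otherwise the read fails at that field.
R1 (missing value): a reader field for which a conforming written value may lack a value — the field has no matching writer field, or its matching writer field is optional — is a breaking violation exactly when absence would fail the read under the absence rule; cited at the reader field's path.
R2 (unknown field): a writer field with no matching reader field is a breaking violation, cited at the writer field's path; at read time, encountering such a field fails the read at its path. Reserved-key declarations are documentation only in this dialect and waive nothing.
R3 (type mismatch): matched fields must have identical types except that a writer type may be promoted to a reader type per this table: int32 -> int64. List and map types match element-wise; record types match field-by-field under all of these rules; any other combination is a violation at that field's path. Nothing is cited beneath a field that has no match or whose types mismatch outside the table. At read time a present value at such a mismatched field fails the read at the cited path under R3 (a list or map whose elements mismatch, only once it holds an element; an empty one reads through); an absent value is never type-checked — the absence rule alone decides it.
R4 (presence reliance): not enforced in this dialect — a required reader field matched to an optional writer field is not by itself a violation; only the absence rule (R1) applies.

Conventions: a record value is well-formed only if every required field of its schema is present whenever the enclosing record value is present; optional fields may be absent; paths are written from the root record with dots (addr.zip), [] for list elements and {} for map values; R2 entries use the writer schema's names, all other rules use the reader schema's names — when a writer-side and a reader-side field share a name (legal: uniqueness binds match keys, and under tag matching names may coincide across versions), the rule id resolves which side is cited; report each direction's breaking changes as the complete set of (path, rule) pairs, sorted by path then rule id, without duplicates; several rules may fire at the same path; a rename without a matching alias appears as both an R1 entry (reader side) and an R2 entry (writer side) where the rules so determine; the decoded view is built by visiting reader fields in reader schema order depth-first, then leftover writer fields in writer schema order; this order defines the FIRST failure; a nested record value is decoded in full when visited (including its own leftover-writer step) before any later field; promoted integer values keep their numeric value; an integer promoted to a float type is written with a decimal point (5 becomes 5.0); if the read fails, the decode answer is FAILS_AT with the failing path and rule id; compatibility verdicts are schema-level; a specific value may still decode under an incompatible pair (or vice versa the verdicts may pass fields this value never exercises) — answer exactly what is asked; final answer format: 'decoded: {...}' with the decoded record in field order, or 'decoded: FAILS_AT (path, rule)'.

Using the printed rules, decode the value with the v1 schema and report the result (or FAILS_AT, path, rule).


decoded: {"scores": {"ref": "omega", "k2": "kappa"}, "contact": {"checksum": 0x00, "score": -0.5, "country": "gamma"}, "nickname": null, "avatar": null}

the writer's type comes first in each User pair
migrating the User value to v1:
  scores := {"ref": "omega", "k2": "kappa"}
  contact.checksum := 0x00
  contact.score := -0.5
  contact.country := "gamma"
  nickname := null (absent, optional -> null)
  avatar := null (absent, optional -> null)
  => decoded: {"scores": {"ref": "omega", "k2": "kappa"}, "contact": {"checksum": 0x00, "score": -0.5, "country": "gamma"}, "nickname": null, "avatar": null}
the rest of the User diff is inert for this question:
  field avatar in record User: type bytes changed to int32 -> schema-level compatibility only; this User value's decode is unchanged
  renamed field nickname to email in record User (alias nickname declared on the renamed field) -> schema-level compatibility only; this User value's decode is unchanged


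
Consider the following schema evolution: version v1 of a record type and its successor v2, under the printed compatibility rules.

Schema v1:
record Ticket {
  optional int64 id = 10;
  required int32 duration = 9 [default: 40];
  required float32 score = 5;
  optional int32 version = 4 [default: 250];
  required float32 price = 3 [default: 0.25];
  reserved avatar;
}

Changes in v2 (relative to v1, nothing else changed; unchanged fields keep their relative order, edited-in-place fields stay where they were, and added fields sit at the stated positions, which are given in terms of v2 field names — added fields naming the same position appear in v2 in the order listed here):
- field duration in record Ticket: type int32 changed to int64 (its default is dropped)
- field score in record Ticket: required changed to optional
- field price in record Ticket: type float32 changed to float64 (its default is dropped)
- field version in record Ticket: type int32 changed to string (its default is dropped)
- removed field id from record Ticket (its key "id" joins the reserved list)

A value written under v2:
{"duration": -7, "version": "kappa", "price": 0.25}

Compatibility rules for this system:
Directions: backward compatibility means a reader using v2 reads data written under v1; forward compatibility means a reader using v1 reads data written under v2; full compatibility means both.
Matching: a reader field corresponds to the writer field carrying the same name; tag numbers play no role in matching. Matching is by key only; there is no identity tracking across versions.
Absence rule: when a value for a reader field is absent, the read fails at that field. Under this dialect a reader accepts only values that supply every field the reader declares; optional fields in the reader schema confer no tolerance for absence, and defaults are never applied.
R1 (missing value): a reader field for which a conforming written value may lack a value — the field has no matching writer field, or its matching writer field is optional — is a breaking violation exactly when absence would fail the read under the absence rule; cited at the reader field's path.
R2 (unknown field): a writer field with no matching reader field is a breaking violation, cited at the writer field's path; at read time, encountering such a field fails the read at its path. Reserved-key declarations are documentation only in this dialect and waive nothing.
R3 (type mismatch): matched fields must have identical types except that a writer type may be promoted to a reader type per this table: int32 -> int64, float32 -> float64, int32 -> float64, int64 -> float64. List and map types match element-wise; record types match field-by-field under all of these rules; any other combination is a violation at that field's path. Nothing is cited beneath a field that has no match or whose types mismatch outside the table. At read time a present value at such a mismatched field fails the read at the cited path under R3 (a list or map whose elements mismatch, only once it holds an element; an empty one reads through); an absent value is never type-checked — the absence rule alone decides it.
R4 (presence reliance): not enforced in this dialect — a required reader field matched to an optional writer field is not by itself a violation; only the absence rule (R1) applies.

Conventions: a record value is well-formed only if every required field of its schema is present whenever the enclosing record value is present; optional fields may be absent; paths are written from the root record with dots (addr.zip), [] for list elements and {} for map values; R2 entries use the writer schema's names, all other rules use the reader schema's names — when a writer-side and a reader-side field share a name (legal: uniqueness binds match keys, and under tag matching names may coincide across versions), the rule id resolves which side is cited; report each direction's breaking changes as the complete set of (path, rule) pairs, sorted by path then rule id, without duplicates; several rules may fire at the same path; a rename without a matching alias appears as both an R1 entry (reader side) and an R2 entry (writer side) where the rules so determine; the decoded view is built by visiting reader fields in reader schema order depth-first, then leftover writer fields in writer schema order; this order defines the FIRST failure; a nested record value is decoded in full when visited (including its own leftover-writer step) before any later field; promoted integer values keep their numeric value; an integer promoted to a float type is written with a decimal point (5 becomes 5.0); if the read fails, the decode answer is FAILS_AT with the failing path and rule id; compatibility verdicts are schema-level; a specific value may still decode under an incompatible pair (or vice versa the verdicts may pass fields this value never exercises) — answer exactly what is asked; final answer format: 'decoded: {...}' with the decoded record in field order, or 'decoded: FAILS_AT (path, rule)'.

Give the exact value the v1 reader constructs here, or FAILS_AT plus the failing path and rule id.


decoded: FAILS_AT (id, R1)

in Ticket below, arrows point writer -> reader
decoding the Ticket value with the v1 reader:
  read fails at id under R1 (no fill)
  => FAILS_AT (id, R1)
diffs on Ticket not affecting the asked answer:
  field duration in record Ticket: type int32 changed to int64 (its default is dropped) -> shifts the Ticket verdicts, not this decode
  field score in record Ticket: required changed to optional -> shifts the Ticket verdicts, not this decode
  field price in record Ticket: type float32 changed to float64 (its default is dropped) -> shifts the Ticket verdicts, not this decode
  field version in record Ticket: type int32 changed to string (its default is dropped) -> shifts the Ticket verdicts, not this decode


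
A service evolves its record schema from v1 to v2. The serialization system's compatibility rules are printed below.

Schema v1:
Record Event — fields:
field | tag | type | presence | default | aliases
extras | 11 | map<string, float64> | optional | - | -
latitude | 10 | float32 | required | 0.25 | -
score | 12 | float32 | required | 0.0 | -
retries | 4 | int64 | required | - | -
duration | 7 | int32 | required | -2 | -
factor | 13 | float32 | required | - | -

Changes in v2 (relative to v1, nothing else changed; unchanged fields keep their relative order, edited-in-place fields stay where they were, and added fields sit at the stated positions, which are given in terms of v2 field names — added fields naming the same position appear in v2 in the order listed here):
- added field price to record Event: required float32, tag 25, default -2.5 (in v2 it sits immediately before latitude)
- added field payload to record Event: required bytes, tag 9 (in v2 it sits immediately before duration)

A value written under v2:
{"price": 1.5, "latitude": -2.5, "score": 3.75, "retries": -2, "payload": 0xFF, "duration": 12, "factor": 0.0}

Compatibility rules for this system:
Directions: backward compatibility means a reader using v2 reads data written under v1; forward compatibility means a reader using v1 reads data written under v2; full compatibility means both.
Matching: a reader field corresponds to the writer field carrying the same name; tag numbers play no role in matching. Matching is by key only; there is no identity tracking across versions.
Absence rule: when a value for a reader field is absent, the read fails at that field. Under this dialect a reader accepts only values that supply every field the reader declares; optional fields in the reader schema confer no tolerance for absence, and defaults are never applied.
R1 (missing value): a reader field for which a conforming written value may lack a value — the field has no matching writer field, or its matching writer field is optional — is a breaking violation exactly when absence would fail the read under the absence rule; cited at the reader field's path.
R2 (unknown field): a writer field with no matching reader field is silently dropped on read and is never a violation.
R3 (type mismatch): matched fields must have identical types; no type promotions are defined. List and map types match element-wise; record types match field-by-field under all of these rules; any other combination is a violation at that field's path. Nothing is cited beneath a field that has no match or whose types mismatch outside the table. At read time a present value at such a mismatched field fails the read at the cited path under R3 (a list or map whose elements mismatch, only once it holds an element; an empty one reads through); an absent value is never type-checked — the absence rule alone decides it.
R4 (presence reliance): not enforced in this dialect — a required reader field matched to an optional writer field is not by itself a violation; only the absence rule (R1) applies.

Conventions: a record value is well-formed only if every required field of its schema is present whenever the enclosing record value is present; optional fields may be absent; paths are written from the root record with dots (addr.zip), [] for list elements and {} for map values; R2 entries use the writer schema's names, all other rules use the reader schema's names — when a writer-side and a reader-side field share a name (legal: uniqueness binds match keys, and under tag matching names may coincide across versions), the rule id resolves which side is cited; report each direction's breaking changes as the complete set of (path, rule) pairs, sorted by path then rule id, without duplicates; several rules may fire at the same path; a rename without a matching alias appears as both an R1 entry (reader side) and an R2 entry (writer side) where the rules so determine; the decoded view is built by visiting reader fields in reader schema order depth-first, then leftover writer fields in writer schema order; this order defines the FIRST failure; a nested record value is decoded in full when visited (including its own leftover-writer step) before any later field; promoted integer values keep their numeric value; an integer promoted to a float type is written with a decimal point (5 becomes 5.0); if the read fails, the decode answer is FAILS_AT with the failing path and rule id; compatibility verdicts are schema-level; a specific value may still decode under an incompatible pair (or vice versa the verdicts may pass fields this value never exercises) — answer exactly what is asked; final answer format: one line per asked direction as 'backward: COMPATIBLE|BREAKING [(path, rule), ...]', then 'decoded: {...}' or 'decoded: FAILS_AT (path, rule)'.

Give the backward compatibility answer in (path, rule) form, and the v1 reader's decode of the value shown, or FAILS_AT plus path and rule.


in Event below, arrows point writer -> reader
backward for Event (reader v2, writer v1):
  map<string, float64> -> map<string, float64>, writer optional: extras aligns to extras
  price: no writer match
  float32 -> float32, writer required: latitude aligns to latitude
  float32 -> float32, writer required: score aligns to score
  int64 -> int64, writer required: retries aligns to retries
  payload: no writer match
  int32 -> int32, writer required: duration aligns to duration
  float32 -> float32, writer required: factor aligns to factor
  violation R1 at extras
  violation R1 at payload
  violation R1 at price
  backward on Event therefore BREAKING (3)
decoding the Event value with the v1 reader:
  read fails at extras under R1 (no fill)
  => FAILS_AT (extras, R1)

backward: BREAKING [(extras, R1), (payload, R1), (price, R1)]; decoded: FAILS_AT (extras, R1)


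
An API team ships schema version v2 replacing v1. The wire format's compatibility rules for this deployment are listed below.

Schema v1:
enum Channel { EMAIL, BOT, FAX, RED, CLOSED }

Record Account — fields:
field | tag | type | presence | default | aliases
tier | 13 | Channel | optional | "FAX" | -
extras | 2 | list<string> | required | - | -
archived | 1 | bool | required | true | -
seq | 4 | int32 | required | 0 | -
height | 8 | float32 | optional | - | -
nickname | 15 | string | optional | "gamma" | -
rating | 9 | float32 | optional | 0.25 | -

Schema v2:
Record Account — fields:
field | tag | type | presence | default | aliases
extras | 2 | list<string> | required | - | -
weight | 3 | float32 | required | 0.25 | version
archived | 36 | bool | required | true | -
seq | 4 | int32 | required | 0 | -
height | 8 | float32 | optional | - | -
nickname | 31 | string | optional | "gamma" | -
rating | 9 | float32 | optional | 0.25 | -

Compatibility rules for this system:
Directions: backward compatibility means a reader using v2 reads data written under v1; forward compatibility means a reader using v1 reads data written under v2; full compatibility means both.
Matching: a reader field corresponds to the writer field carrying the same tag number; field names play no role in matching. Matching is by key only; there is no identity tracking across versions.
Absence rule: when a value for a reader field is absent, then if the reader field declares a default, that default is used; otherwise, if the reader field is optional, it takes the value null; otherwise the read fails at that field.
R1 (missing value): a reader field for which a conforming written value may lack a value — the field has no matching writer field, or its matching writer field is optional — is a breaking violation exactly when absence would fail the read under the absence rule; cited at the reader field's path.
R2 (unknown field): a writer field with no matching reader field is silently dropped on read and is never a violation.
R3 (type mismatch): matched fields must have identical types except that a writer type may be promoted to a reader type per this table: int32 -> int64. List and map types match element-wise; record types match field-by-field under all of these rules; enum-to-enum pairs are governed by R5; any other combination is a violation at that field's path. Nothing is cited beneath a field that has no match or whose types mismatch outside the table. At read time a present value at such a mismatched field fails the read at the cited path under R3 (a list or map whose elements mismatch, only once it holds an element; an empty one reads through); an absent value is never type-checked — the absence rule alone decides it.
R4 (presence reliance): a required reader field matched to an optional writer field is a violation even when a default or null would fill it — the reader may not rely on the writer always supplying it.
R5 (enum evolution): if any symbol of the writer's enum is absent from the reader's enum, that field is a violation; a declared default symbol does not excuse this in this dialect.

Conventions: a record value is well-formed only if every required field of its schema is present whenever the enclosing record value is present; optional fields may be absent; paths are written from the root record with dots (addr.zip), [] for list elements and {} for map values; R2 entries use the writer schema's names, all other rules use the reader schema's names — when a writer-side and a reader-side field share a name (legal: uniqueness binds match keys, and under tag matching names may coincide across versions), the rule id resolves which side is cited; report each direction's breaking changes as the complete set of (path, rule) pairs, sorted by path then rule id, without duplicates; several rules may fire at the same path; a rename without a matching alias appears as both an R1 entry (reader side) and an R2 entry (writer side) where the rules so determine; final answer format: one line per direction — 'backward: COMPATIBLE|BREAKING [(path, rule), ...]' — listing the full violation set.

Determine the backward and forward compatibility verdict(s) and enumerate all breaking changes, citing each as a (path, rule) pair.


in Account below, arrows point writer -> reader
backward pass over Account, reader schema v2, writer schema v1:
  extras <- extras (list<string> -> list<string>, writer required)
  weight has no writer counterpart
  archived has no writer counterpart
  seq <- seq (int32 -> int32, writer required)
  height <- height (float32 -> float32, writer optional)
  nickname has no writer counterpart
  rating <- rating (float32 -> float32, writer optional)
  writer field tier has no reader counterpart
  writer field archived has no reader counterpart
  writer field nickname has no reader counterpart
  => backward: COMPATIBLE
forward pass over Account, reader schema v1, writer schema v2:
  tier has no writer counterpart
  extras <- extras (list<string> -> list<string>, writer required)
  archived has no writer counterpart
  seq <- seq (int32 -> int32, writer required)
  height <- height (float32 -> float32, writer optional)
  nickname has no writer counterpart
  rating <- rating (float32 -> float32, writer optional)
  writer field weight has no reader counterpart
  writer field archived has no reader counterpart
  writer field nickname has no reader counterpart
  => forward: COMPATIBLE

backward: COMPATIBLE []; forward: COMPATIBLE []


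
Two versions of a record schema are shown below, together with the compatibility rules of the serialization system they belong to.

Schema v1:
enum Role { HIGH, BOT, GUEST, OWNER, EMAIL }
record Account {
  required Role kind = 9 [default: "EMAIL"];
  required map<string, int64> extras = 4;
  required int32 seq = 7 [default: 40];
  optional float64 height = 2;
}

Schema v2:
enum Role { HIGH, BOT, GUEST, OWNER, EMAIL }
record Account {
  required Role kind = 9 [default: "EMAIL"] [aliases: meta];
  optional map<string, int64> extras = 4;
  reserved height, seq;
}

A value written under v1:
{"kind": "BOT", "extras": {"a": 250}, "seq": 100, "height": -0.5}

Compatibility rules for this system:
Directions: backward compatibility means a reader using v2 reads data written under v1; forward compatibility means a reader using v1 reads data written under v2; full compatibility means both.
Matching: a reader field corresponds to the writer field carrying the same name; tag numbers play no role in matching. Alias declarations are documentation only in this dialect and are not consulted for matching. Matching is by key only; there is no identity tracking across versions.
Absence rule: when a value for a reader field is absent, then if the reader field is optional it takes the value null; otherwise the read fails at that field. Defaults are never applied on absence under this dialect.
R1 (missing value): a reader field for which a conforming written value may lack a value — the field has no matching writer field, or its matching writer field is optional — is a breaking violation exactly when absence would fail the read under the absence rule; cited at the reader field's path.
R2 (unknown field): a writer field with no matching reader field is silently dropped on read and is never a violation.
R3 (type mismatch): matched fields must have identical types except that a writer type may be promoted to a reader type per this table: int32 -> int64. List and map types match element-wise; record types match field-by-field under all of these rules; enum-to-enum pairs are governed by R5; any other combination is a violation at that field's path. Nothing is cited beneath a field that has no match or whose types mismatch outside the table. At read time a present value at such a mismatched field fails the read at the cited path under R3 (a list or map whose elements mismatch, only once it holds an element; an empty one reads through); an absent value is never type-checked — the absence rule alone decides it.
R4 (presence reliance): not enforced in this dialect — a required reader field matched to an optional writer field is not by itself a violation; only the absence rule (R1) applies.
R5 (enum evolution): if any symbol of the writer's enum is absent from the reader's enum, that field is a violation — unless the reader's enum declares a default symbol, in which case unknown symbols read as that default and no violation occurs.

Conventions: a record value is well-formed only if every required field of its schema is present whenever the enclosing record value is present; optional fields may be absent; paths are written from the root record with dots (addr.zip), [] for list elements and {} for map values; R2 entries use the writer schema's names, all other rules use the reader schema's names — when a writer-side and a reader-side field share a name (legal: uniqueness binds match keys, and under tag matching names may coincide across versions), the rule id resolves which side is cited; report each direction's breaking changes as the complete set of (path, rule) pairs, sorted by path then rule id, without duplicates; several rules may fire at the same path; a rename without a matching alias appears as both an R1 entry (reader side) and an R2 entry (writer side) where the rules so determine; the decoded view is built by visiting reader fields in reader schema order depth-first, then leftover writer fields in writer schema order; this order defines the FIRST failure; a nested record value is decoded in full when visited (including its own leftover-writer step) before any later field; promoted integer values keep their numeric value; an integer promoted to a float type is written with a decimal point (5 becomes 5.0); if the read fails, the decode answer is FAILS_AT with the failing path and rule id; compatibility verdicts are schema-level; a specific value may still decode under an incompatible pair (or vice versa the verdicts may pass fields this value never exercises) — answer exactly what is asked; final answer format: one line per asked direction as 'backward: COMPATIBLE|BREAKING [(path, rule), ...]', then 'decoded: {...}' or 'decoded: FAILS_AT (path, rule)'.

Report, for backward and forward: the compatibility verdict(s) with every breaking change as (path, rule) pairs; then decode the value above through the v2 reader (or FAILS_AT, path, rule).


each type pair in Account: writer, then reader
backward on Account — v2 reading data written by v1:
  Role -> Role, writer required: kind aligns to kind
  map<string, int64> -> map<string, int64>, writer required: extras aligns to extras
  seq (writer side), unknown to reader
  height (writer side), unknown to reader
  => backward: COMPATIBLE
forward on Account — v1 reading data written by v2:
  Role -> Role, writer required: kind aligns to kind
  map<string, int64> -> map<string, int64>, writer optional: extras aligns to extras
  seq: no writer match
  height: no writer match
  breaking: (extras, R1)
  breaking: (seq, R1)
  => 2 violation(s): forward is BREAKING for Account
decode walk for Account under reader schema v2:
  kind := "BOT"
  extras := {"a": 250}
  writer seq: unknown -> dropped
  writer height: unknown -> dropped
  => decoded: {"kind": "BOT", "extras": {"a": 250}}

backward: COMPATIBLE []; forward: BREAKING [(extras, R1), (seq, R1)]; decoded: {"kind": "BOT", "extras": {"a": 250}}


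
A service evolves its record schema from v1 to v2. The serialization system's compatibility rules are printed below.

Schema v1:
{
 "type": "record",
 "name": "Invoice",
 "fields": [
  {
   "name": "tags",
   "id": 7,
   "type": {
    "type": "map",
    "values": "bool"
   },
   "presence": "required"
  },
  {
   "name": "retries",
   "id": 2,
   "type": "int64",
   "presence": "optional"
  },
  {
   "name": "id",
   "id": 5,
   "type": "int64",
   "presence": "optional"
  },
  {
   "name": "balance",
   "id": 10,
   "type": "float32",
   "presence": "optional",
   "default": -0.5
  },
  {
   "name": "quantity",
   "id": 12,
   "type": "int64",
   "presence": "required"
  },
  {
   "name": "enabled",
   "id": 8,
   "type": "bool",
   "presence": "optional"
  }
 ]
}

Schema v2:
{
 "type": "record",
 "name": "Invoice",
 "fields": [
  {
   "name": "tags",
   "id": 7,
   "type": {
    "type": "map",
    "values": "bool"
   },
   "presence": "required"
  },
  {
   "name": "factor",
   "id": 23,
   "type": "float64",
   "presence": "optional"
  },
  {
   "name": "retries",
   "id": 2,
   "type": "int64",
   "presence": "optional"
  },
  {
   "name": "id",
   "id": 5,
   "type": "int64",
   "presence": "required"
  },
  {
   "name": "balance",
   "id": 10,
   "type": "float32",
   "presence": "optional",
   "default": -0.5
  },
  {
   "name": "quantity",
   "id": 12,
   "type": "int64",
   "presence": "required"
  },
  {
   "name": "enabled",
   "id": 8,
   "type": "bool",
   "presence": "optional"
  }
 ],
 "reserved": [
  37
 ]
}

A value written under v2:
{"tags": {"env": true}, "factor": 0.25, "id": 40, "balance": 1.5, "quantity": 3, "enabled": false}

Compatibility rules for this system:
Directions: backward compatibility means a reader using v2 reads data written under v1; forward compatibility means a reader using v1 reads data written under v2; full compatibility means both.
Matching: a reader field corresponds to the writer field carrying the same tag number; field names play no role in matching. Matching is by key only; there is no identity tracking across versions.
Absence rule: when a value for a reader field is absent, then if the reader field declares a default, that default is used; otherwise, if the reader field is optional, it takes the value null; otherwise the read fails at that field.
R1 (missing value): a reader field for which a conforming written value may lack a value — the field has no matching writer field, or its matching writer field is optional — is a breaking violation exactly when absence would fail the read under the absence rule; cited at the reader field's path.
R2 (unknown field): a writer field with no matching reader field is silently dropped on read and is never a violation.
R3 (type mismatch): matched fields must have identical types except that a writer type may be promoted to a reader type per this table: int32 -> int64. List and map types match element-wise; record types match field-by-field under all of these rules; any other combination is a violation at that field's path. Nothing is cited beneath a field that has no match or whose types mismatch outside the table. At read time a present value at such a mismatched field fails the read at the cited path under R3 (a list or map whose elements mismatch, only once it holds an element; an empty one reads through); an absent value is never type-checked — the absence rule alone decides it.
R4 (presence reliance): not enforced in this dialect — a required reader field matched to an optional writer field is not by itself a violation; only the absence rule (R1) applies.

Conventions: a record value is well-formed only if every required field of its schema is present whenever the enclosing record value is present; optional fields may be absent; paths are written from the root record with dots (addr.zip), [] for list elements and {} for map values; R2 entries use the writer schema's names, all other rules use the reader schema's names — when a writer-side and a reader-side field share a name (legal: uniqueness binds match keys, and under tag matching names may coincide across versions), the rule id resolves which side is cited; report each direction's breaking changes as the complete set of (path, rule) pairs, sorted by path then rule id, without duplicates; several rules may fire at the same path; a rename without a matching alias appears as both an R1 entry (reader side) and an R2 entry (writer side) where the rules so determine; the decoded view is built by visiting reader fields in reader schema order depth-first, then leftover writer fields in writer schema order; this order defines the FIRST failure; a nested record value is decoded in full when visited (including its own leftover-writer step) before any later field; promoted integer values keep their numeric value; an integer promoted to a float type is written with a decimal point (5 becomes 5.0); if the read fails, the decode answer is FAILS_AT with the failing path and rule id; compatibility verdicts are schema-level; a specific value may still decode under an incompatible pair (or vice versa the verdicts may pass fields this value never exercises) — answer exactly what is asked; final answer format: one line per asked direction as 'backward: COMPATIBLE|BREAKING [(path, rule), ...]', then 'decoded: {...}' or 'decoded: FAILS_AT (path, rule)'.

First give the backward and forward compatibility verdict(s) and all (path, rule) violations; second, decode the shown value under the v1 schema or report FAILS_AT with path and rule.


backward: BREAKING [(id, R1)]; forward: COMPATIBLE []; decoded: {"tags": {"env": true}, "retries": null, "id": 40, "balance": 1.5, "quantity": 3, "enabled": false}

each type pair in Invoice: writer, then reader
backward pass over Invoice, reader schema v2, writer schema v1:
  map<string, bool> -> map<string, bool>, writer required: tags aligns to tags
  factor has no writer counterpart
  int64 -> int64, writer optional: retries aligns to retries
  int64 -> int64, writer optional: id aligns to id
  float32 -> float32, writer optional: balance aligns to balance
  int64 -> int64, writer required: quantity aligns to quantity
  bool -> bool, writer optional: enabled aligns to enabled
  violation R1 at id
  => 1 violation(s): backward is BREAKING for Invoice
forward pass over Invoice, reader schema v1, writer schema v2:
  map<string, bool> -> map<string, bool>, writer required: tags aligns to tags
  int64 -> int64, writer optional: retries aligns to retries
  int64 -> int64, writer required: id aligns to id
  float32 -> float32, writer optional: balance aligns to balance
  int64 -> int64, writer required: quantity aligns to quantity
  bool -> bool, writer optional: enabled aligns to enabled
  leftover writer field: factor
  => forward verdict for Invoice: COMPATIBLE, no violations
decode (reader v1):
  tags := {"env": true}
  retries := null (missing; optional => null)
  id := 40
  balance := 1.5
  quantity := 3
  enabled := false
  writer factor: no reader field; dropped
  => decoded: {"tags": {"env": true}, "retries": null, "id": 40, "balance": 1.5, "quantity": 3, "enabled": false}
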